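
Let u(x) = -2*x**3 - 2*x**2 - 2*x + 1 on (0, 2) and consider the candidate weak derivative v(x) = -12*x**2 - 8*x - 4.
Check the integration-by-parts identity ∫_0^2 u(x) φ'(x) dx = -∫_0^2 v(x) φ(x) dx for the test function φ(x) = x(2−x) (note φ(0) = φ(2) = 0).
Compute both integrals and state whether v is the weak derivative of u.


LHS = 88/5, RHS = 176/5. No, v is not the weak derivative of u.

u(x) = -2*x**3 - 2*x**2 - 2*x + 1, classical derivative u'(x) = -6*x**2 - 4*x - 2.
φ(x) = x(2−x), so φ'(x) = 2 - 2*x.
Note φ(0) = φ(2) = 0, so the boundary term u·φ vanishes.
LHS = ∫_0^2 u(x) φ'(x) dx = ∫_0^2 (4*x^4 - 6*x + 2) dx. Term by term:
  ∫_0^2 4*x^4 dx = 128/5;  ∫_0^2 -6*x dx = -12;  ∫_0^2 2 dx = 4.
Sum: 128/5 − 12 + 4 = 88/5.
So LHS = 88/5.
∫_0^2 v(x) φ(x) dx = ∫_0^2 (12*x^4 - 16*x^3 - 12*x^2 - 8*x) dx. Term by term:
  ∫_0^2 12*x^4 dx = 384/5;  ∫_0^2 -16*x^3 dx = -64;  ∫_0^2 -12*x^2 dx = -32;
  ∫_0^2 -8*x dx = -16.
Sum: 384/5 − 64 − 32 − 16 = -176/5.
So RHS = -∫_0^2 v(x) φ(x) dx = 176/5.
LHS − RHS = -88/5 ≠ 0, so the identity fails.
(For a valid weak derivative the identity must hold for EVERY test function, in particular this one. The failure shows v is NOT the weak derivative of u.)
Correct weak derivative would be u'(x) = -6*x**2 - 4*x - 2.


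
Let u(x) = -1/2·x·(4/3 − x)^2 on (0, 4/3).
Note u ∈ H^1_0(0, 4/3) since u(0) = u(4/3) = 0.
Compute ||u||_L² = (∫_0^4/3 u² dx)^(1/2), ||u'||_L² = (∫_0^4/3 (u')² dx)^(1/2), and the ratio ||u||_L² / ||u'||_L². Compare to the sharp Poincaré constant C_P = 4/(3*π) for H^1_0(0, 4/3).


||u||_L² / ||u'||_L² = 2*sqrt(14)/21 < C_P = 4/(3*π).

u(x) = -1/2·x·(4/3 − x)^2, so u'(x) = (4 - 9*x)*(3*x - 4)/18.
u(x) = -1/2·x·(4/3 − x)^2 vanishes at x = 0 and x = 4/3, so u ∈ H^1_0(0, 4/3). Differentiate via the product rule and integrate the resulting polynomials term by term.
  ∫_0^4/3 u² dx = ∫_0^4/3 (x^6/4 - 4*x^5/3 + 8*x^4/3 - 64*x^3/27 + 64*x^2/81) dx. Term by term:
    ∫_0^4/3 x^6/4 dx = 4096/15309;  ∫_0^4/3 -4*x^5/3 dx = -8192/6561;  ∫_0^4/3 8*x^4/3 dx = 8192/3645;
    ∫_0^4/3 -64*x^3/27 dx = -4096/2187;  ∫_0^4/3 64*x^2/81 dx = 4096/6561.
  Sum: 4096/15309 − 8192/6561 + 8192/3645 − 4096/2187 + 4096/6561 = 4096/229635.
  ∫_0^4/3 (u')² dx = ∫_0^4/3 (9*x^4/4 - 8*x^3 + 88*x^2/9 - 128*x/27 + 64/81) dx. Term by term:
    ∫_0^4/3 9*x^4/4 dx = 256/135;  ∫_0^4/3 -8*x^3 dx = -512/81;  ∫_0^4/3 88*x^2/9 dx = 5632/729;
    ∫_0^4/3 -128*x/27 dx = -1024/243;  ∫_0^4/3 64/81 dx = 256/243.
  Sum: 256/135 − 512/81 + 5632/729 − 1024/243 + 256/243 = 512/3645.
∫_0^4/3 u² dx = 4096/229635, so ||u||_L² = 64*sqrt(35)/2835.
∫_0^4/3 (u')² dx = 512/3645, so ||u'||_L² = 16*sqrt(10)/135.
Ratio ||u||_L² / ||u'||_L² = 2*sqrt(14)/21.
Sharp Poincaré constant on H^1_0(0, 4/3) is C_P = L/π = 4/(3*π), achieved by sin(3*π/4·x).
A polynomial bump cannot attain the sharp Poincaré constant (only the first sine eigenfunction does), so the ratio is strictly less than C_P, consistent with ||u||_L² ≤ C_P ||u'||_L².


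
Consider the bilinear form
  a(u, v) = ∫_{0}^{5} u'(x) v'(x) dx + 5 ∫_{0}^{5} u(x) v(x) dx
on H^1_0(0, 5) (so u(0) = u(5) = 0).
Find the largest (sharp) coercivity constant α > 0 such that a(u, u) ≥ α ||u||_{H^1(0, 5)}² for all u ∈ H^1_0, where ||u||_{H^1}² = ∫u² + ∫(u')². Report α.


α = 1

Coercivity of a(·,·) on H^1_0(0, 5) means a(u, u) ≥ α ||u||_{H^1}² for every u ∈ H^1_0.
The interval has length L = 5, and Poincaré/coercivity depend only on L. Here a(u, u) = ∫(u')² + (5)·∫u².
Here c = 5 ≥ 1, so a(u,u) = ∫(u')² + c∫u² ≥ ∫(u')² + ∫u² = ||u||_{H^1}², i.e. α = 1 works. No larger α is possible: a(u,u) ≥ α||u||_{H^1}² means (1−α)∫(u')² ≥ (α−c)∫u², and for the modes u_n = sin(nπ(x−x₀)/L) (x₀ the left endpoint) one has ∫u_n²/∫(u_n')² = (L/(nπ))² → 0, so a(u_n,u_n)/||u_n||_{H^1}² → 1. Hence the optimal constant is α = 1.
Therefore α = 1.


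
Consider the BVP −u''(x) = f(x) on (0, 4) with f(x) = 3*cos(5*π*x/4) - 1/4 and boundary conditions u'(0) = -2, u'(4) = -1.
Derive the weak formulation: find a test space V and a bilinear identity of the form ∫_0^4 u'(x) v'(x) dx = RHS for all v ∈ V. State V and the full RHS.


V = H^1(0, 4) (v unrestricted at boundary; u is determined up to an additive constant); weak form: ∫_0^4 u'v' dx = ∫_0^4 (3*cos(5*π*x/4) - 1/4) v dx − v(4) + 2·v(0) for all v ∈ V.

Multiply both sides by a test function v and integrate from 0 to 4:
  ∫_0^4 −u''(x) v(x) dx = ∫_0^4 f(x) v(x) dx.
Integrate the LHS by parts once:
  ∫_0^4 −u'' v dx = −[u'(x) v(x)]_0^4 + ∫_0^4 u'(x) v'(x) dx.
Thus ∫_0^4 u'(x) v'(x) dx = ∫_0^4 f(x) v(x) dx + [u'(x) v(x)]_0^4.
Choose V so that boundary terms are either known or forced to vanish.
u has inhomogeneous Neumann u'(0) = -2, u'(4) = -1. [u' v]_0^4 = (-1)·v(4) − (-2)·v(0) = − v(4) + 2·v(0). Take V = H^1(0, 4); boundary term becomes part of RHS.
Weak formulation: find u (satisfying any essential BC) such that ∫_0^4 u'(x) v'(x) dx = ∫_0^4 f v dx − v(4) + 2·v(0) for all v ∈ V (Neumann data are natural BCs: they enter the RHS as boundary terms).
Substituting f(x) = 3*cos(5*π*x/4) - 1/4, the right-hand side is ∫_0^4 (3*cos(5*π*x/4) - 1/4) v dx − v(4) + 2·v(0).
Compatibility check (pure Neumann): taking v ≡ 1 ∈ V gives 0 = ∫_0^4 f dx + (-1) − (-2), i.e. ∫_0^4 f dx must equal u'(0) − u'(4) = -1. Indeed ∫_0^4 (3*cos(5*π*x/4) - 1/4) dx = -1, so the data are compatible. The solution is then unique only up to an additive constant (fix it e.g. by requiring ∫_0^4 u dx = 0).


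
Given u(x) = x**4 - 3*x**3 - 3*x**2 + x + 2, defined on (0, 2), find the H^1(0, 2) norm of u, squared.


||u||_{H^1}^2 = 20054/63

The H^1 norm (squared) on an interval (0, L) is
  ||u||_{H^1}^2 = ∫_0^L u(x)^2 dx + ∫_0^L u'(x)^2 dx.
Compute u'(x) = 4*x**3 - 9*x**2 - 6*x + 1.
Then u(x)^2 = x**8 - 6*x**7 + 3*x**6 + 20*x**5 + 7*x**4 - 18*x**3 - 11*x**2 + 4*x + 4 and u'(x)^2 = 16*x**6 - 72*x**5 + 33*x**4 + 116*x**3 + 18*x**2 - 12*x + 1.
Integrate each monomial from 0 to 2 using ∫_0^2 c·x^n dx = c·2^(n+1)/(n+1):
  ∫_0^2 u(x)^2 dx = ∫_0^2 (x^8 - 6*x^7 + 3*x^6 + 20*x^5 + 7*x^4 - 18*x^3 - 11*x^2 + 4*x + 4) dx. Term by term:
    ∫_0^2 x^8 dx = 512/9;  ∫_0^2 -6*x^7 dx = -192;  ∫_0^2 3*x^6 dx = 384/7;
    ∫_0^2 20*x^5 dx = 640/3;  ∫_0^2 7*x^4 dx = 224/5;  ∫_0^2 -18*x^3 dx = -72;
    ∫_0^2 -11*x^2 dx = -88/3;  ∫_0^2 4*x dx = 8;  ∫_0^2 4 dx = 8.
  Sum: 512/9 − 192 + 384/7 + 640/3 + 224/5 − 72 − 88/3 + 8 + 8 = 29152/315.
  ∫_0^2 u'(x)^2 dx = ∫_0^2 (16*x^6 - 72*x^5 + 33*x^4 + 116*x^3 + 18*x^2 - 12*x + 1) dx. Term by term:
    ∫_0^2 16*x^6 dx = 2048/7;  ∫_0^2 -72*x^5 dx = -768;  ∫_0^2 33*x^4 dx = 1056/5;
    ∫_0^2 116*x^3 dx = 464;  ∫_0^2 18*x^2 dx = 48;  ∫_0^2 -12*x dx = -24;
    ∫_0^2 1 dx = 2.
  Sum: 2048/7 − 768 + 1056/5 + 464 + 48 − 24 + 2 = 7902/35.
Adding: ||u||_{H^1}^2 = 29152/315 + 7902/35 = 20054/63.


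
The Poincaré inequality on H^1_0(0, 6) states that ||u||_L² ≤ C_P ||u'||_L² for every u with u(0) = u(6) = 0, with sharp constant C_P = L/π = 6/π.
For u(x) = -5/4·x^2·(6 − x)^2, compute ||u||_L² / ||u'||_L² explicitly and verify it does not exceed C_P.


||u||_L² / ||u'||_L² = sqrt(3) < C_P = 6/π.

u(x) = -5/4·x^2·(6 − x)^2, so u'(x) = 5*x*(-x^2 + 9*x - 18).
u(x) = -5/4·x^2·(6 − x)^2 vanishes at x = 0 and x = 6, so u ∈ H^1_0(0, 6). Differentiate via the product rule and integrate the resulting polynomials term by term.
  ∫_0^6 u² dx = ∫_0^6 (25*x^8/16 - 75*x^7/2 + 675*x^6/2 - 1350*x^5 + 2025*x^4) dx. Term by term:
    ∫_0^6 25*x^8/16 dx = 1749600;  ∫_0^6 -75*x^7/2 dx = -7873200;  ∫_0^6 675*x^6/2 dx = 94478400/7;
    ∫_0^6 -1350*x^5 dx = -10497600;  ∫_0^6 2025*x^4 dx = 3149280.
  Sum: 1749600 − 7873200 + 94478400/7 − 10497600 + 3149280 = 174960/7.
  ∫_0^6 (u')² dx = ∫_0^6 (25*x^6 - 450*x^5 + 2925*x^4 - 8100*x^3 + 8100*x^2) dx. Term by term:
    ∫_0^6 25*x^6 dx = 6998400/7;  ∫_0^6 -450*x^5 dx = -3499200;  ∫_0^6 2925*x^4 dx = 4548960;
    ∫_0^6 -8100*x^3 dx = -2624400;  ∫_0^6 8100*x^2 dx = 583200.
  Sum: 6998400/7 − 3499200 + 4548960 − 2624400 + 583200 = 58320/7.
∫_0^6 u² dx = 174960/7, so ||u||_L² = 108*sqrt(105)/7.
∫_0^6 (u')² dx = 58320/7, so ||u'||_L² = 108*sqrt(35)/7.
Ratio ||u||_L² / ||u'||_L² = sqrt(3).
Sharp Poincaré constant on H^1_0(0, 6) is C_P = L/π = 6/π, achieved by sin(π/6·x).
A polynomial bump cannot attain the sharp Poincaré constant (only the first sine eigenfunction does), so the ratio is strictly less than C_P, consistent with ||u||_L² ≤ C_P ||u'||_L².


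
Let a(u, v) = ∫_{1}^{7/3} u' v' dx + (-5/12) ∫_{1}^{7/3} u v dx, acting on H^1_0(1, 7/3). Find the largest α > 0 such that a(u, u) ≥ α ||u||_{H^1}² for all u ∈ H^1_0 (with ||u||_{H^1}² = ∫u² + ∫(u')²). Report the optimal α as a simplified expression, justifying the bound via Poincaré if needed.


α = (-20 + 27*π^2)/(3*(16 + 9*π^2))

Coercivity of a(·,·) on H^1_0(1, 7/3) means a(u, u) ≥ α ||u||_{H^1}² for every u ∈ H^1_0.
The interval has length L = 4/3, and Poincaré/coercivity depend only on L. Here a(u, u) = ∫(u')² + (-5/12)·∫u².
Here c = -5/12 < 0 with |c| < (π/L)² = 9*π^2/16, so coercivity still holds. The condition a(u,u) ≥ α||u||_{H^1}² reads (1−α)∫(u')² ≥ (α−c)∫u². Any admissible α is ≤ 1 (rapidly oscillating u have ∫u²/∫(u')² → 0), and α = 1 would force 0 ≥ (1−c)∫u², impossible since c < 1; so 1−α > 0. By the sharp Poincaré inequality on H^1_0 of an interval of length L, ∫(u')² ≥ (π/L)²∫u² with equality for the first sine mode sin(π(x−x₀)/L) (x₀ the left endpoint), so the inequality holds for all u iff (1−α)(π/L)² ≥ α − c, i.e. α ≤ ((π/L)² + c)/((π/L)² + 1) = (1 + c(L/π)²)/(1 + (L/π)²). (Direct route, valid since c ≤ 0: Poincaré gives c∫u² ≥ c(L/π)²∫(u')², so a(u,u) ≥ (1 + c(L/π)²)∫(u')², while ||u||_{H^1}² ≤ (1 + (L/π)²)∫(u')²; dividing yields the same α.) With (π/L)² = 9*π^2/16 and c = -5/12, the largest admissible constant is α = ((π/L)² + c)/((π/L)² + 1).
Simplifying, α = (-20 + 27*π^2)/(3*(16 + 9*π^2)).


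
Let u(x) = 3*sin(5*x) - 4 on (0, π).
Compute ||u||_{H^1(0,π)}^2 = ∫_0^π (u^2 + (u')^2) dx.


||u||_{H^1(0,π)}^2 = -48/5 + 133*π

u'(x) = 15*cos(5*x).
Expand u² and (u')² and integrate term by term on (0, π), using: for integers n ≥ 1, ∫_0^π sin²(nx) dx = ∫_0^π cos²(nx) dx = π/2; for n ≠ n', ∫_0^π sin(nx)sin(n'x) dx = ∫_0^π cos(nx)cos(n'x) dx = 0; and by product-to-sum, ∫_0^π sin(nx)cos(n'x) dx = ½∫_0^π [sin((n+n')x) + sin((n−n')x)] dx, which is 0 when n+n' is even and 2n/(n²−n'²) when n+n' is odd (it need not vanish on (0, π)). For the constant mode: ∫_0^π 1 dx = π, ∫_0^π cos(nx) dx = 0, ∫_0^π sin(nx) dx = (1−(−1)^n)/n.
  u² squared terms: (-4)²·∫1 dx = 16·π = 16*π;  (3)²·∫sin(5x)² dx = 9·π/2 = 9*π/2.
  u² cross terms: 2·(-4)·(3)·∫1·sin(5x) dx = -24·(2/5) = -48/5.
  So ∫_0^π u² dx = 16*π + 9*π/2 − 48/5 = -48/5 + 41*π/2.
  (u')² squared terms: (15)²·∫cos(5x)² dx = 225·π/2 = 225*π/2.
  So ∫_0^π (u')² dx = 225*π/2.
||u||_{H^1}^2 = (-48/5 + 41*π/2) + (225*π/2) = -48/5 + 133*π.


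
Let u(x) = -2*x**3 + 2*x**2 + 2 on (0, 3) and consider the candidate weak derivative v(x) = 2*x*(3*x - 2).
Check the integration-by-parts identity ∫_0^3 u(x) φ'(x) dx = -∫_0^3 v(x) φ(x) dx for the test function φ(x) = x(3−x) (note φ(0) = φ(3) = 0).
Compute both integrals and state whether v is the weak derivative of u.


LHS = 459/10, RHS = -459/10. No, v is not the weak derivative of u.

u(x) = -2*x**3 + 2*x**2 + 2, classical derivative u'(x) = -6*x**2 + 4*x.
φ(x) = x(3−x), so φ'(x) = 3 - 2*x.
Note φ(0) = φ(3) = 0, so the boundary term u·φ vanishes.
LHS = ∫_0^3 u(x) φ'(x) dx = ∫_0^3 (4*x^4 - 10*x^3 + 6*x^2 - 4*x + 6) dx. Term by term:
  ∫_0^3 4*x^4 dx = 972/5;  ∫_0^3 -10*x^3 dx = -405/2;  ∫_0^3 6*x^2 dx = 54;
  ∫_0^3 -4*x dx = -18;  ∫_0^3 6 dx = 18.
Sum: 972/5 − 405/2 + 54 − 18 + 18 = 459/10.
So LHS = 459/10.
∫_0^3 v(x) φ(x) dx = ∫_0^3 (-6*x^4 + 22*x^3 - 12*x^2) dx. Term by term:
  ∫_0^3 -6*x^4 dx = -1458/5;  ∫_0^3 22*x^3 dx = 891/2;  ∫_0^3 -12*x^2 dx = -108.
Sum: -1458/5 + 891/2 − 108 = 459/10.
So RHS = -∫_0^3 v(x) φ(x) dx = -459/10.
LHS − RHS = 459/5 ≠ 0, so the identity fails.
(For a valid weak derivative the identity must hold for EVERY test function, in particular this one. The failure shows v is NOT the weak derivative of u.)
Correct weak derivative would be u'(x) = -6*x**2 + 4*x.


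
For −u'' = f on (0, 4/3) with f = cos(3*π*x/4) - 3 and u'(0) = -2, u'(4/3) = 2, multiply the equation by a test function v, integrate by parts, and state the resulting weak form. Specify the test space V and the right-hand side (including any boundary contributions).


V = H^1(0, 4/3) (v unrestricted at boundary; u is determined up to an additive constant); weak form: ∫_0^4/3 u'v' dx = ∫_0^4/3 (cos(3*π*x/4) - 3) v dx + 2·v(4/3) + 2·v(0) for all v ∈ V.

Multiply both sides by a test function v and integrate from 0 to 4/3:
  ∫_0^4/3 −u''(x) v(x) dx = ∫_0^4/3 f(x) v(x) dx.
Integrate the LHS by parts once:
  ∫_0^4/3 −u'' v dx = −[u'(x) v(x)]_0^4/3 + ∫_0^4/3 u'(x) v'(x) dx.
Thus ∫_0^4/3 u'(x) v'(x) dx = ∫_0^4/3 f(x) v(x) dx + [u'(x) v(x)]_0^4/3.
Choose V so that boundary terms are either known or forced to vanish.
u has inhomogeneous Neumann u'(0) = -2, u'(4/3) = 2. [u' v]_0^4/3 = (2)·v(4/3) − (-2)·v(0) = 2·v(4/3) + 2·v(0). Take V = H^1(0, 4/3); boundary term becomes part of RHS.
Weak formulation: find u (satisfying any essential BC) such that ∫_0^4/3 u'(x) v'(x) dx = ∫_0^4/3 f v dx + 2·v(4/3) + 2·v(0) for all v ∈ V (Neumann data are natural BCs: they enter the RHS as boundary terms).
Substituting f(x) = cos(3*π*x/4) - 3, the right-hand side is ∫_0^4/3 (cos(3*π*x/4) - 3) v dx + 2·v(4/3) + 2·v(0).
Compatibility check (pure Neumann): taking v ≡ 1 ∈ V gives 0 = ∫_0^4/3 f dx + (2) − (-2), i.e. ∫_0^4/3 f dx must equal u'(0) − u'(4/3) = -4. Indeed ∫_0^4/3 (cos(3*π*x/4) - 3) dx = -4, so the data are compatible. The solution is then unique only up to an additive constant (fix it e.g. by requiring ∫_0^4/3 u dx = 0).


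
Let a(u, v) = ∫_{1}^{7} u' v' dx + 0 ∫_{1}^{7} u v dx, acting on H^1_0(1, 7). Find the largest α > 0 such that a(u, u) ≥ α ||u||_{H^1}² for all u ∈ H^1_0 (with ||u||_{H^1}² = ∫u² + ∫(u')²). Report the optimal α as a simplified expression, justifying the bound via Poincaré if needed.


α = π^2/(π^2 + 36)

Coercivity of a(·,·) on H^1_0(1, 7) means a(u, u) ≥ α ||u||_{H^1}² for every u ∈ H^1_0.
The interval has length L = 6, and Poincaré/coercivity depend only on L. Here a(u, u) = ∫(u')² + (0)·∫u².
Here c = 0, so a(u,u) = ∫(u')² alone. The condition a(u,u) ≥ α||u||_{H^1}² reads (1−α)∫(u')² ≥ (α−c)∫u². Any admissible α is ≤ 1 (rapidly oscillating u have ∫u²/∫(u')² → 0), and α = 1 would force 0 ≥ (1−c)∫u², impossible since c < 1; so 1−α > 0. By the sharp Poincaré inequality on H^1_0 of an interval of length L, ∫(u')² ≥ (π/L)²∫u² with equality for the first sine mode sin(π(x−x₀)/L) (x₀ the left endpoint), so the inequality holds for all u iff (1−α)(π/L)² ≥ α − c, i.e. α ≤ ((π/L)² + c)/((π/L)² + 1) = (1 + c(L/π)²)/(1 + (L/π)²). (Direct route, valid since c ≤ 0: Poincaré gives c∫u² ≥ c(L/π)²∫(u')², so a(u,u) ≥ (1 + c(L/π)²)∫(u')², while ||u||_{H^1}² ≤ (1 + (L/π)²)∫(u')²; dividing yields the same α.) With (π/L)² = π^2/36 and c = 0, the largest admissible constant is α = ((π/L)² + c)/((π/L)² + 1).
Simplifying, α = π^2/(π^2 + 36).


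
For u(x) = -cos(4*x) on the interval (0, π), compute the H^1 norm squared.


||u||_{H^1(0,π)}^2 = 17*π/2

u'(x) = 4*sin(4*x).
Expand u² and (u')² and integrate term by term on (0, π), using: for integers n ≥ 1, ∫_0^π sin²(nx) dx = ∫_0^π cos²(nx) dx = π/2; for n ≠ n', ∫_0^π sin(nx)sin(n'x) dx = ∫_0^π cos(nx)cos(n'x) dx = 0; and by product-to-sum, ∫_0^π sin(nx)cos(n'x) dx = ½∫_0^π [sin((n+n')x) + sin((n−n')x)] dx, which is 0 when n+n' is even and 2n/(n²−n'²) when n+n' is odd (it need not vanish on (0, π)).
  u² squared terms: (-1)²·∫cos(4x)² dx = 1·π/2 = π/2.
  So ∫_0^π u² dx = π/2.
  (u')² squared terms: (4)²·∫sin(4x)² dx = 16·π/2 = 8*π.
  So ∫_0^π (u')² dx = 8*π.
||u||_{H^1}^2 = (π/2) + (8*π) = 17*π/2.


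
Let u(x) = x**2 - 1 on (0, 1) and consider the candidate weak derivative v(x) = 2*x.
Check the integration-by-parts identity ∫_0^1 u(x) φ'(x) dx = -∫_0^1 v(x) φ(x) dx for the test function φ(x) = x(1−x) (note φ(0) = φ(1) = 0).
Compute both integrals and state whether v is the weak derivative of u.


LHS = -1/6, RHS = -1/6. Yes, v = u' weakly.

u(x) = x**2 - 1, classical derivative u'(x) = 2*x.
φ(x) = x(1−x), so φ'(x) = 1 - 2*x.
Note φ(0) = φ(1) = 0, so the boundary term u·φ vanishes.
LHS = ∫_0^1 u(x) φ'(x) dx = ∫_0^1 (-2*x^3 + x^2 + 2*x - 1) dx. Term by term:
  ∫_0^1 -2*x^3 dx = -1/2;  ∫_0^1 x^2 dx = 1/3;  ∫_0^1 2*x dx = 1;
  ∫_0^1 -1 dx = -1.
Sum: -1/2 + 1/3 + 1 − 1 = -1/6.
So LHS = -1/6.
∫_0^1 v(x) φ(x) dx = ∫_0^1 (-2*x^3 + 2*x^2) dx. Term by term:
  ∫_0^1 -2*x^3 dx = -1/2;  ∫_0^1 2*x^2 dx = 2/3.
Sum: -1/2 + 2/3 = 1/6.
So RHS = -∫_0^1 v(x) φ(x) dx = -1/6.
LHS = RHS, so the identity holds for this test φ.
Moreover u is smooth here and v(x) = u'(x) = 2*x pointwise, so the identity holds for every test function. Hence v is the weak derivative of u.


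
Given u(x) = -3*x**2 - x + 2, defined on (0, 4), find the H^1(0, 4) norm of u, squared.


||u||_{H^1}^2 = 42668/15

The H^1 norm (squared) on an interval (0, L) is
  ||u||_{H^1}^2 = ∫_0^L u(x)^2 dx + ∫_0^L u'(x)^2 dx.
Compute u'(x) = -6*x - 1.
Then u(x)^2 = 9*x**4 + 6*x**3 - 11*x**2 - 4*x + 4 and u'(x)^2 = 36*x**2 + 12*x + 1.
Integrate each monomial from 0 to 4 using ∫_0^4 c·x^n dx = c·4^(n+1)/(n+1):
  ∫_0^4 u(x)^2 dx = ∫_0^4 (9*x^4 + 6*x^3 - 11*x^2 - 4*x + 4) dx. Term by term:
    ∫_0^4 9*x^4 dx = 9216/5;  ∫_0^4 6*x^3 dx = 384;  ∫_0^4 -11*x^2 dx = -704/3;
    ∫_0^4 -4*x dx = -32;  ∫_0^4 4 dx = 16.
  Sum: 9216/5 + 384 − 704/3 − 32 + 16 = 29648/15.
  ∫_0^4 u'(x)^2 dx = ∫_0^4 (36*x^2 + 12*x + 1) dx. Term by term:
    ∫_0^4 36*x^2 dx = 768;  ∫_0^4 12*x dx = 96;  ∫_0^4 1 dx = 4.
  Sum: 768 + 96 + 4 = 868.
Adding: ||u||_{H^1}^2 = 29648/15 + 868 = 42668/15.


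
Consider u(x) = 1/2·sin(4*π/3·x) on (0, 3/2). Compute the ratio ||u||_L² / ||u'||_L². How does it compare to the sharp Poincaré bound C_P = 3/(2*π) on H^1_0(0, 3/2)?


||u||_L² / ||u'||_L² = 3/(4*π) < C_P = 3/(2*π).

u(x) = 1/2·sin(4*π/3·x), so u'(x) = 2*π*cos(4*π*x/3)/3.
Writing u(x) = A·sin(kπx/L) with A = 1/2 and k = 2, use ∫_0^L sin²(kπx/L) dx = L/2 and ∫_0^L cos²(kπx/L) dx = L/2.
u² = 1/4·sin²(4*π/3·x) and (u')² = 4*π^2/9·cos²(4*π/3·x), and each of sin², cos² integrates to L/2 = 3/4 over (0, 3/2).
∫_0^3/2 u² dx = 3/16, so ||u||_L² = sqrt(3)/4.
∫_0^3/2 (u')² dx = π^2/3, so ||u'||_L² = sqrt(3)*π/3.
Ratio ||u||_L² / ||u'||_L² = 3/(4*π).
Sharp Poincaré constant on H^1_0(0, 3/2) is C_P = L/π = 3/(2*π), achieved by sin(2*π/3·x).
This is the k = 2 harmonic; the ratio L/(kπ) is strictly less than C_P = L/π, consistent with the sharp inequality ||u||_L² ≤ C_P ||u'||_L².


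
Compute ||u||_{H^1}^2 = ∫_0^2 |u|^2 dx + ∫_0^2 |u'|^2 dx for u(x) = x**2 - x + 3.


||u||_{H^1}^2 = 416/15

The H^1 norm (squared) on an interval (0, L) is
  ||u||_{H^1}^2 = ∫_0^L u(x)^2 dx + ∫_0^L u'(x)^2 dx.
Compute u'(x) = 2*x - 1.
Then u(x)^2 = x**4 - 2*x**3 + 7*x**2 - 6*x + 9 and u'(x)^2 = 4*x**2 - 4*x + 1.
Integrate each monomial from 0 to 2 using ∫_0^2 c·x^n dx = c·2^(n+1)/(n+1):
  ∫_0^2 u(x)^2 dx = ∫_0^2 (x^4 - 2*x^3 + 7*x^2 - 6*x + 9) dx. Term by term:
    ∫_0^2 x^4 dx = 32/5;  ∫_0^2 -2*x^3 dx = -8;  ∫_0^2 7*x^2 dx = 56/3;
    ∫_0^2 -6*x dx = -12;  ∫_0^2 9 dx = 18.
  Sum: 32/5 − 8 + 56/3 − 12 + 18 = 346/15.
  ∫_0^2 u'(x)^2 dx = ∫_0^2 (4*x^2 - 4*x + 1) dx. Term by term:
    ∫_0^2 4*x^2 dx = 32/3;  ∫_0^2 -4*x dx = -8;  ∫_0^2 1 dx = 2.
  Sum: 32/3 − 8 + 2 = 14/3.
Adding: ||u||_{H^1}^2 = 346/15 + 14/3 = 416/15.


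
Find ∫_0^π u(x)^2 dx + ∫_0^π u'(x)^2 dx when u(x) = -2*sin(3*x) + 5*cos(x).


||u||_{H^1(0,π)}^2 = 45*π

u'(x) = -5*sin(x) - 6*cos(3*x).
Expand u² and (u')² and integrate term by term on (0, π), using: for integers n ≥ 1, ∫_0^π sin²(nx) dx = ∫_0^π cos²(nx) dx = π/2; for n ≠ n', ∫_0^π sin(nx)sin(n'x) dx = ∫_0^π cos(nx)cos(n'x) dx = 0; and by product-to-sum, ∫_0^π sin(nx)cos(n'x) dx = ½∫_0^π [sin((n+n')x) + sin((n−n')x)] dx, which is 0 when n+n' is even and 2n/(n²−n'²) when n+n' is odd (it need not vanish on (0, π)).
  u² squared terms: (-2)²·∫sin(3x)² dx = 4·π/2 = 2*π;  (5)²·∫cos(x)² dx = 25·π/2 = 25*π/2.
  u² cross terms: 2·(-2)·(5)·∫sin(3x)·cos(x) dx = -20·(0) = 0.
  So ∫_0^π u² dx = 2*π + 25*π/2 + 0 = 29*π/2.
  (u')² squared terms: (-6)²·∫cos(3x)² dx = 36·π/2 = 18*π;  (-5)²·∫sin(x)² dx = 25·π/2 = 25*π/2.
  (u')² cross terms: 2·(-6)·(-5)·∫cos(3x)·sin(x) dx = 60·(0) = 0.
  So ∫_0^π (u')² dx = 18*π + 25*π/2 + 0 = 61*π/2.
||u||_{H^1}^2 = (29*π/2) + (61*π/2) = 45*π.


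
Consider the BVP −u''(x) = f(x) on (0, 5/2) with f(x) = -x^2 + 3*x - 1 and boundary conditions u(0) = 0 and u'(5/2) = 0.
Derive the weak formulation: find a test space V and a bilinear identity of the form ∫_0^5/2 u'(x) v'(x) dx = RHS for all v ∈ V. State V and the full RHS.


V = {v ∈ H^1(0, 5/2) : v(0) = 0} (test functions vanish at x = 0 where u is specified); weak form: ∫_0^5/2 u'v' dx = ∫_0^5/2 (-x^2 + 3*x - 1) v dx for all v ∈ V.

Multiply both sides by a test function v and integrate from 0 to 5/2:
  ∫_0^5/2 −u''(x) v(x) dx = ∫_0^5/2 f(x) v(x) dx.
Integrate the LHS by parts once:
  ∫_0^5/2 −u'' v dx = −[u'(x) v(x)]_0^5/2 + ∫_0^5/2 u'(x) v'(x) dx.
Thus ∫_0^5/2 u'(x) v'(x) dx = ∫_0^5/2 f(x) v(x) dx + [u'(x) v(x)]_0^5/2.
Choose V so that boundary terms are either known or forced to vanish.
Mixed BC: u(0) = 0 (Dirichlet) and u'(5/2) = 0 (Neumann). Define V = {v ∈ H^1(0, 5/2) : v(0) = 0}. Then [u' v]_0^5/2 = u'(5/2)·v(5/2) − u'(0)·0 = 0.
Weak formulation: find u (satisfying any essential BC) such that ∫_0^5/2 u'(x) v'(x) dx = ∫_0^5/2 f v dx for all v ∈ V (Dirichlet at 0 absorbed into V; the Neumann datum at x = 5/2 is zero, so no boundary term remains).
Substituting f(x) = -x^2 + 3*x - 1, the right-hand side is ∫_0^5/2 (-x^2 + 3*x - 1) v dx.


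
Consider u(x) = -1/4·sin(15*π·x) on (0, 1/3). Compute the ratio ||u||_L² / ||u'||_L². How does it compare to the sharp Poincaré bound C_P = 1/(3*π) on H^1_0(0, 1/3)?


||u||_L² / ||u'||_L² = 1/(15*π) < C_P = 1/(3*π).

u(x) = -1/4·sin(15*π·x), so u'(x) = -15*π*cos(15*π*x)/4.
Writing u(x) = A·sin(kπx/L) with A = -1/4 and k = 5, use ∫_0^L sin²(kπx/L) dx = L/2 and ∫_0^L cos²(kπx/L) dx = L/2.
u² = 1/16·sin²(15*π·x) and (u')² = 225*π^2/16·cos²(15*π·x), and each of sin², cos² integrates to L/2 = 1/6 over (0, 1/3).
∫_0^1/3 u² dx = 1/96, so ||u||_L² = sqrt(6)/24.
∫_0^1/3 (u')² dx = 75*π^2/32, so ||u'||_L² = 5*sqrt(6)*π/8.
Ratio ||u||_L² / ||u'||_L² = 1/(15*π).
Sharp Poincaré constant on H^1_0(0, 1/3) is C_P = L/π = 1/(3*π), achieved by sin(3*π·x).
This is the k = 5 harmonic; the ratio L/(kπ) is strictly less than C_P = L/π, consistent with the sharp inequality ||u||_L² ≤ C_P ||u'||_L².


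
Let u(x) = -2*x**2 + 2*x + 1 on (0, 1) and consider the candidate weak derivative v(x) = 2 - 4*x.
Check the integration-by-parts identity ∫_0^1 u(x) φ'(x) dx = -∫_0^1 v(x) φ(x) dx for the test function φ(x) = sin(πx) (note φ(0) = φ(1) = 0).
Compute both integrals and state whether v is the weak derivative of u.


LHS = 0, RHS = 0. Yes, v = u' weakly.

u(x) = -2*x**2 + 2*x + 1, classical derivative u'(x) = 2 - 4*x.
φ(x) = sin(πx), so φ'(x) = π*cos(π*x).
Note φ(0) = φ(1) = 0, so the boundary term u·φ vanishes.
LHS = ∫_0^1 u(x) φ'(x) dx = ∫_0^1 (-2*π*x^2*cos(π*x) + 2*π*x*cos(π*x) + π*cos(π*x)) dx. Term by term:
  ∫_0^1 π*cos(π*x) dx = 0;  ∫_0^1 -2*π*x^2*cos(π*x) dx = 4/π;  ∫_0^1 2*π*x*cos(π*x) dx = -4/π.
Sum: 0 + 4/π − 4/π = 0.
So LHS = 0.
∫_0^1 v(x) φ(x) dx = ∫_0^1 (-4*x*sin(π*x) + 2*sin(π*x)) dx. Term by term:
  ∫_0^1 2*sin(π*x) dx = 4/π;  ∫_0^1 -4*x*sin(π*x) dx = -4/π.
Sum: 4/π − 4/π = 0.
So RHS = -∫_0^1 v(x) φ(x) dx = 0.
LHS = RHS, so the identity holds for this test φ.
Moreover u is smooth here and v(x) = u'(x) = 2 - 4*x pointwise, so the identity holds for every test function. Hence v is the weak derivative of u.


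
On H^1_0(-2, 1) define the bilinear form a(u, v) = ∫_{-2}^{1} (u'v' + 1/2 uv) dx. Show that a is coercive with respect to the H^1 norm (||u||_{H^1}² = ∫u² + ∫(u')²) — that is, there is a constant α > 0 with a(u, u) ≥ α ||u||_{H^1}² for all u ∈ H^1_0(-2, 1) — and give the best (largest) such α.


α = (9/2 + π^2)/(9 + π^2)

Coercivity of a(·,·) on H^1_0(-2, 1) means a(u, u) ≥ α ||u||_{H^1}² for every u ∈ H^1_0.
The interval has length L = 3, and Poincaré/coercivity depend only on L. Here a(u, u) = ∫(u')² + (1/2)·∫u².
Here 0 < c = 1/2 < 1. The condition a(u,u) ≥ α||u||_{H^1}² reads (1−α)∫(u')² ≥ (α−c)∫u². Any admissible α is ≤ 1 (rapidly oscillating u have ∫u²/∫(u')² → 0), and α = 1 would force 0 ≥ (1−c)∫u², impossible since c < 1; so 1−α > 0. By the sharp Poincaré inequality on H^1_0 of an interval of length L, ∫(u')² ≥ (π/L)²∫u² with equality for the first sine mode sin(π(x−x₀)/L) (x₀ the left endpoint), so the inequality holds for all u iff (1−α)(π/L)² ≥ α − c, i.e. α ≤ ((π/L)² + c)/((π/L)² + 1) = (1 + c(L/π)²)/(1 + (L/π)²). With (π/L)² = π^2/9 and c = 1/2, the largest admissible constant is α = ((π/L)² + c)/((π/L)² + 1).
Simplifying, α = (9/2 + π^2)/(9 + π^2).


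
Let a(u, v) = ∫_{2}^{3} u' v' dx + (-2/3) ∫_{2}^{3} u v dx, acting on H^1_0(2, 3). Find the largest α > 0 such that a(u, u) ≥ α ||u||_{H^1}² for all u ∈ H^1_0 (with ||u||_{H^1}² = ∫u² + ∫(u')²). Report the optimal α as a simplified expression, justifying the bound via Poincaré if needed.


α = (-2/3 + π^2)/(1 + π^2)

Coercivity of a(·,·) on H^1_0(2, 3) means a(u, u) ≥ α ||u||_{H^1}² for every u ∈ H^1_0.
The interval has length L = 1, and Poincaré/coercivity depend only on L. Here a(u, u) = ∫(u')² + (-2/3)·∫u².
Here c = -2/3 < 0 with |c| < (π/L)² = π^2, so coercivity still holds. The condition a(u,u) ≥ α||u||_{H^1}² reads (1−α)∫(u')² ≥ (α−c)∫u². Any admissible α is ≤ 1 (rapidly oscillating u have ∫u²/∫(u')² → 0), and α = 1 would force 0 ≥ (1−c)∫u², impossible since c < 1; so 1−α > 0. By the sharp Poincaré inequality on H^1_0 of an interval of length L, ∫(u')² ≥ (π/L)²∫u² with equality for the first sine mode sin(π(x−x₀)/L) (x₀ the left endpoint), so the inequality holds for all u iff (1−α)(π/L)² ≥ α − c, i.e. α ≤ ((π/L)² + c)/((π/L)² + 1) = (1 + c(L/π)²)/(1 + (L/π)²). (Direct route, valid since c ≤ 0: Poincaré gives c∫u² ≥ c(L/π)²∫(u')², so a(u,u) ≥ (1 + c(L/π)²)∫(u')², while ||u||_{H^1}² ≤ (1 + (L/π)²)∫(u')²; dividing yields the same α.) With (π/L)² = π^2 and c = -2/3, the largest admissible constant is α = ((π/L)² + c)/((π/L)² + 1).
Simplifying, α = (-2/3 + π^2)/(1 + π^2).


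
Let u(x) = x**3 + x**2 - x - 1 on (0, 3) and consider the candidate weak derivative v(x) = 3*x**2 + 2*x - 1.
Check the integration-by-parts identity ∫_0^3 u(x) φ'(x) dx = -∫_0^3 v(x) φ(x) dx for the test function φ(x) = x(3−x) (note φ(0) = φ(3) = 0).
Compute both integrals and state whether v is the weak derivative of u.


LHS = -909/20, RHS = -909/20. Yes, v = u' weakly.

u(x) = x**3 + x**2 - x - 1, classical derivative u'(x) = 3*x**2 + 2*x - 1.
φ(x) = x(3−x), so φ'(x) = 3 - 2*x.
Note φ(0) = φ(3) = 0, so the boundary term u·φ vanishes.
LHS = ∫_0^3 u(x) φ'(x) dx = ∫_0^3 (-2*x^4 + x^3 + 5*x^2 - x - 3) dx. Term by term:
  ∫_0^3 -2*x^4 dx = -486/5;  ∫_0^3 x^3 dx = 81/4;  ∫_0^3 5*x^2 dx = 45;
  ∫_0^3 -x dx = -9/2;  ∫_0^3 -3 dx = -9.
Sum: -486/5 + 81/4 + 45 − 9/2 − 9 = -909/20.
So LHS = -909/20.
∫_0^3 v(x) φ(x) dx = ∫_0^3 (-3*x^4 + 7*x^3 + 7*x^2 - 3*x) dx. Term by term:
  ∫_0^3 -3*x^4 dx = -729/5;  ∫_0^3 7*x^3 dx = 567/4;  ∫_0^3 7*x^2 dx = 63;
  ∫_0^3 -3*x dx = -27/2.
Sum: -729/5 + 567/4 + 63 − 27/2 = 909/20.
So RHS = -∫_0^3 v(x) φ(x) dx = -909/20.
LHS = RHS, so the identity holds for this test φ.
Moreover u is smooth here and v(x) = u'(x) = 3*x**2 + 2*x - 1 pointwise, so the identity holds for every test function. Hence v is the weak derivative of u.


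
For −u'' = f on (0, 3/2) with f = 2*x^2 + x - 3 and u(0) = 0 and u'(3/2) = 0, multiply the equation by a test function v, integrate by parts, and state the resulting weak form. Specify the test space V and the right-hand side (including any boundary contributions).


V = {v ∈ H^1(0, 3/2) : v(0) = 0} (test functions vanish at x = 0 where u is specified); weak form: ∫_0^3/2 u'v' dx = ∫_0^3/2 (2*x^2 + x - 3) v dx for all v ∈ V.

Multiply both sides by a test function v and integrate from 0 to 3/2:
  ∫_0^3/2 −u''(x) v(x) dx = ∫_0^3/2 f(x) v(x) dx.
Integrate the LHS by parts once:
  ∫_0^3/2 −u'' v dx = −[u'(x) v(x)]_0^3/2 + ∫_0^3/2 u'(x) v'(x) dx.
Thus ∫_0^3/2 u'(x) v'(x) dx = ∫_0^3/2 f(x) v(x) dx + [u'(x) v(x)]_0^3/2.
Choose V so that boundary terms are either known or forced to vanish.
Mixed BC: u(0) = 0 (Dirichlet) and u'(3/2) = 0 (Neumann). Define V = {v ∈ H^1(0, 3/2) : v(0) = 0}. Then [u' v]_0^3/2 = u'(3/2)·v(3/2) − u'(0)·0 = 0.
Weak formulation: find u (satisfying any essential BC) such that ∫_0^3/2 u'(x) v'(x) dx = ∫_0^3/2 f v dx for all v ∈ V (Dirichlet at 0 absorbed into V; the Neumann datum at x = 3/2 is zero, so no boundary term remains).
Substituting f(x) = 2*x^2 + x - 3, the right-hand side is ∫_0^3/2 (2*x^2 + x - 3) v dx.


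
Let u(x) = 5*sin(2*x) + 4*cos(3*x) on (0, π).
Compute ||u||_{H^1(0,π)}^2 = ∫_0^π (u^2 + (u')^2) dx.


||u||_{H^1(0,π)}^2 = -320 + 285*π/2

u'(x) = -12*sin(3*x) + 10*cos(2*x).
Expand u² and (u')² and integrate term by term on (0, π), using: for integers n ≥ 1, ∫_0^π sin²(nx) dx = ∫_0^π cos²(nx) dx = π/2; for n ≠ n', ∫_0^π sin(nx)sin(n'x) dx = ∫_0^π cos(nx)cos(n'x) dx = 0; and by product-to-sum, ∫_0^π sin(nx)cos(n'x) dx = ½∫_0^π [sin((n+n')x) + sin((n−n')x)] dx, which is 0 when n+n' is even and 2n/(n²−n'²) when n+n' is odd (it need not vanish on (0, π)).
  u² squared terms: (4)²·∫cos(3x)² dx = 16·π/2 = 8*π;  (5)²·∫sin(2x)² dx = 25·π/2 = 25*π/2.
  u² cross terms: 2·(4)·(5)·∫cos(3x)·sin(2x) dx = 40·(-4/5) = -32.
  So ∫_0^π u² dx = 8*π + 25*π/2 − 32 = -32 + 41*π/2.
  (u')² squared terms: (-12)²·∫sin(3x)² dx = 144·π/2 = 72*π;  (10)²·∫cos(2x)² dx = 100·π/2 = 50*π.
  (u')² cross terms: 2·(-12)·(10)·∫sin(3x)·cos(2x) dx = -240·(6/5) = -288.
  So ∫_0^π (u')² dx = 72*π + 50*π − 288 = -288 + 122*π.
||u||_{H^1}^2 = (-32 + 41*π/2) + (-288 + 122*π) = -320 + 285*π/2.


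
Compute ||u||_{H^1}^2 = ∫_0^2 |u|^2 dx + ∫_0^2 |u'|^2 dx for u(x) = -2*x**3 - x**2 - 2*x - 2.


||u||_{H^1}^2 = 14528/21

The H^1 norm (squared) on an interval (0, L) is
  ||u||_{H^1}^2 = ∫_0^L u(x)^2 dx + ∫_0^L u'(x)^2 dx.
Compute u'(x) = -6*x**2 - 2*x - 2.
Then u(x)^2 = 4*x**6 + 4*x**5 + 9*x**4 + 12*x**3 + 8*x**2 + 8*x + 4 and u'(x)^2 = 36*x**4 + 24*x**3 + 28*x**2 + 8*x + 4.
Integrate each monomial from 0 to 2 using ∫_0^2 c·x^n dx = c·2^(n+1)/(n+1):
  ∫_0^2 u(x)^2 dx = ∫_0^2 (4*x^6 + 4*x^5 + 9*x^4 + 12*x^3 + 8*x^2 + 8*x + 4) dx. Term by term:
    ∫_0^2 4*x^6 dx = 512/7;  ∫_0^2 4*x^5 dx = 128/3;  ∫_0^2 9*x^4 dx = 288/5;
    ∫_0^2 12*x^3 dx = 48;  ∫_0^2 8*x^2 dx = 64/3;  ∫_0^2 8*x dx = 16;
    ∫_0^2 4 dx = 8.
  Sum: 512/7 + 128/3 + 288/5 + 48 + 64/3 + 16 + 8 = 9336/35.
  ∫_0^2 u'(x)^2 dx = ∫_0^2 (36*x^4 + 24*x^3 + 28*x^2 + 8*x + 4) dx. Term by term:
    ∫_0^2 36*x^4 dx = 1152/5;  ∫_0^2 24*x^3 dx = 96;  ∫_0^2 28*x^2 dx = 224/3;
    ∫_0^2 8*x dx = 16;  ∫_0^2 4 dx = 8.
  Sum: 1152/5 + 96 + 224/3 + 16 + 8 = 6376/15.
Adding: ||u||_{H^1}^2 = 9336/35 + 6376/15 = 14528/21.


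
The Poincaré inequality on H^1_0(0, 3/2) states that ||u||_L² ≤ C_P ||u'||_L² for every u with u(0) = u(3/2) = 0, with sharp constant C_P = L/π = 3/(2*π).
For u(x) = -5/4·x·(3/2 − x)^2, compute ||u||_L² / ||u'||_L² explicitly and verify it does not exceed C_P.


||u||_L² / ||u'||_L² = 3*sqrt(14)/28 < C_P = 3/(2*π).

u(x) = -5/4·x·(3/2 − x)^2, so u'(x) = -15*x^2/4 + 15*x/2 - 45/16.
u(x) = -5/4·x·(3/2 − x)^2 vanishes at x = 0 and x = 3/2, so u ∈ H^1_0(0, 3/2). Differentiate via the product rule and integrate the resulting polynomials term by term.
  ∫_0^3/2 u² dx = ∫_0^3/2 (25*x^6/16 - 75*x^5/8 + 675*x^4/32 - 675*x^3/32 + 2025*x^2/256) dx. Term by term:
    ∫_0^3/2 25*x^6/16 dx = 54675/14336;  ∫_0^3/2 -75*x^5/8 dx = -18225/1024;  ∫_0^3/2 675*x^4/32 dx = 32805/1024;
    ∫_0^3/2 -675*x^3/32 dx = -54675/2048;  ∫_0^3/2 2025*x^2/256 dx = 18225/2048.
  Sum: 54675/14336 − 18225/1024 + 32805/1024 − 54675/2048 + 18225/2048 = 3645/14336.
  ∫_0^3/2 (u')² dx = ∫_0^3/2 (225*x^4/16 - 225*x^3/4 + 2475*x^2/32 - 675*x/16 + 2025/256) dx. Term by term:
    ∫_0^3/2 225*x^4/16 dx = 10935/512;  ∫_0^3/2 -225*x^3/4 dx = -18225/256;  ∫_0^3/2 2475*x^2/32 dx = 22275/256;
    ∫_0^3/2 -675*x/16 dx = -6075/128;  ∫_0^3/2 2025/256 dx = 6075/512.
  Sum: 10935/512 − 18225/256 + 22275/256 − 6075/128 + 6075/512 = 405/256.
∫_0^3/2 u² dx = 3645/14336, so ||u||_L² = 27*sqrt(70)/448.
∫_0^3/2 (u')² dx = 405/256, so ||u'||_L² = 9*sqrt(5)/16.
Ratio ||u||_L² / ||u'||_L² = 3*sqrt(14)/28.
Sharp Poincaré constant on H^1_0(0, 3/2) is C_P = L/π = 3/(2*π), achieved by sin(2*π/3·x).
A polynomial bump cannot attain the sharp Poincaré constant (only the first sine eigenfunction does), so the ratio is strictly less than C_P, consistent with ||u||_L² ≤ C_P ||u'||_L².


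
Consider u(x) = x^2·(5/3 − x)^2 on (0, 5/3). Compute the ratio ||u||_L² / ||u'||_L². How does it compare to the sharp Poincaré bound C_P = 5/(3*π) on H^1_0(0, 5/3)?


||u||_L² / ||u'||_L² = 5*sqrt(3)/18 < C_P = 5/(3*π).

u(x) = x^2·(5/3 − x)^2, so u'(x) = 2*x*(3*x - 5)*(6*x - 5)/9.
u(x) = x^2·(5/3 − x)^2 vanishes at x = 0 and x = 5/3, so u ∈ H^1_0(0, 5/3). Differentiate via the product rule and integrate the resulting polynomials term by term.
  ∫_0^5/3 u² dx = ∫_0^5/3 (x^8 - 20*x^7/3 + 50*x^6/3 - 500*x^5/27 + 625*x^4/81) dx. Term by term:
    ∫_0^5/3 x^8 dx = 1953125/177147;  ∫_0^5/3 -20*x^7/3 dx = -1953125/39366;  ∫_0^5/3 50*x^6/3 dx = 3906250/45927;
    ∫_0^5/3 -500*x^5/27 dx = -3906250/59049;  ∫_0^5/3 625*x^4/81 dx = 390625/19683.
  Sum: 1953125/177147 − 1953125/39366 + 3906250/45927 − 3906250/59049 + 390625/19683 = 390625/2480058.
  ∫_0^5/3 (u')² dx = ∫_0^5/3 (16*x^6 - 80*x^5 + 1300*x^4/9 - 1000*x^3/9 + 2500*x^2/81) dx. Term by term:
    ∫_0^5/3 16*x^6 dx = 1250000/15309;  ∫_0^5/3 -80*x^5 dx = -625000/2187;  ∫_0^5/3 1300*x^4/9 dx = 812500/2187;
    ∫_0^5/3 -1000*x^3/9 dx = -156250/729;  ∫_0^5/3 2500*x^2/81 dx = 312500/6561.
  Sum: 1250000/15309 − 625000/2187 + 812500/2187 − 156250/729 + 312500/6561 = 31250/45927.
∫_0^5/3 u² dx = 390625/2480058, so ||u||_L² = 625*sqrt(42)/10206.
∫_0^5/3 (u')² dx = 31250/45927, so ||u'||_L² = 125*sqrt(14)/567.
Ratio ||u||_L² / ||u'||_L² = 5*sqrt(3)/18.
Sharp Poincaré constant on H^1_0(0, 5/3) is C_P = L/π = 5/(3*π), achieved by sin(3*π/5·x).
A polynomial bump cannot attain the sharp Poincaré constant (only the first sine eigenfunction does), so the ratio is strictly less than C_P, consistent with ||u||_L² ≤ C_P ||u'||_L².


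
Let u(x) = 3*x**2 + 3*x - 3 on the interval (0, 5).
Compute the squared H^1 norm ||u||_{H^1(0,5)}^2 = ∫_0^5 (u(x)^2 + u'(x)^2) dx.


||u||_{H^1}^2 = 19755/2

The H^1 norm (squared) on an interval (0, L) is
  ||u||_{H^1}^2 = ∫_0^L u(x)^2 dx + ∫_0^L u'(x)^2 dx.
Compute u'(x) = 6*x + 3.
Then u(x)^2 = 9*x**4 + 18*x**3 - 9*x**2 - 18*x + 9 and u'(x)^2 = 36*x**2 + 36*x + 9.
Integrate each monomial from 0 to 5 using ∫_0^5 c·x^n dx = c·5^(n+1)/(n+1):
  ∫_0^5 u(x)^2 dx = ∫_0^5 (9*x^4 + 18*x^3 - 9*x^2 - 18*x + 9) dx. Term by term:
    ∫_0^5 9*x^4 dx = 5625;  ∫_0^5 18*x^3 dx = 5625/2;  ∫_0^5 -9*x^2 dx = -375;
    ∫_0^5 -18*x dx = -225;  ∫_0^5 9 dx = 45.
  Sum: 5625 + 5625/2 − 375 − 225 + 45 = 15765/2.
  ∫_0^5 u'(x)^2 dx = ∫_0^5 (36*x^2 + 36*x + 9) dx. Term by term:
    ∫_0^5 36*x^2 dx = 1500;  ∫_0^5 36*x dx = 450;  ∫_0^5 9 dx = 45.
  Sum: 1500 + 450 + 45 = 1995.
Adding: ||u||_{H^1}^2 = 15765/2 + 1995 = 19755/2.


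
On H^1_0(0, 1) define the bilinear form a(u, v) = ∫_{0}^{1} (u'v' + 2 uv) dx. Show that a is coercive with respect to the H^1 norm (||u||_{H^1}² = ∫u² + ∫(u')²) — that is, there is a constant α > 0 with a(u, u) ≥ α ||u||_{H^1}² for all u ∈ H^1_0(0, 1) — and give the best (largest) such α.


α = 1

Coercivity of a(·,·) on H^1_0(0, 1) means a(u, u) ≥ α ||u||_{H^1}² for every u ∈ H^1_0.
The interval has length L = 1, and Poincaré/coercivity depend only on L. Here a(u, u) = ∫(u')² + (2)·∫u².
Here c = 2 ≥ 1, so a(u,u) = ∫(u')² + c∫u² ≥ ∫(u')² + ∫u² = ||u||_{H^1}², i.e. α = 1 works. No larger α is possible: a(u,u) ≥ α||u||_{H^1}² means (1−α)∫(u')² ≥ (α−c)∫u², and for the modes u_n = sin(nπ(x−x₀)/L) (x₀ the left endpoint) one has ∫u_n²/∫(u_n')² = (L/(nπ))² → 0, so a(u_n,u_n)/||u_n||_{H^1}² → 1. Hence the optimal constant is α = 1.
Therefore α = 1.


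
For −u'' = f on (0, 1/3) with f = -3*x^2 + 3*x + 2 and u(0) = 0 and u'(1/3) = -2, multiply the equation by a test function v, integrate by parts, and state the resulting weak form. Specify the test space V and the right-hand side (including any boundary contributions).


V = {v ∈ H^1(0, 1/3) : v(0) = 0} (test functions vanish at x = 0 where u is specified); weak form: ∫_0^1/3 u'v' dx = ∫_0^1/3 (-3*x^2 + 3*x + 2) v dx − 2·v(1/3) for all v ∈ V.

Multiply both sides by a test function v and integrate from 0 to 1/3:
  ∫_0^1/3 −u''(x) v(x) dx = ∫_0^1/3 f(x) v(x) dx.
Integrate the LHS by parts once:
  ∫_0^1/3 −u'' v dx = −[u'(x) v(x)]_0^1/3 + ∫_0^1/3 u'(x) v'(x) dx.
Thus ∫_0^1/3 u'(x) v'(x) dx = ∫_0^1/3 f(x) v(x) dx + [u'(x) v(x)]_0^1/3.
Choose V so that boundary terms are either known or forced to vanish.
Mixed BC: u(0) = 0 (Dirichlet) and u'(1/3) = -2 (Neumann). Define V = {v ∈ H^1(0, 1/3) : v(0) = 0}. Then [u' v]_0^1/3 = u'(1/3)·v(1/3) − u'(0)·0 = − 2·v(1/3).
Weak formulation: find u (satisfying any essential BC) such that ∫_0^1/3 u'(x) v'(x) dx = ∫_0^1/3 f v dx − 2·v(1/3) for all v ∈ V (Dirichlet at 0 absorbed into V; Neumann datum at x = 1/3 contributes the boundary term).
Substituting f(x) = -3*x^2 + 3*x + 2, the right-hand side is ∫_0^1/3 (-3*x^2 + 3*x + 2) v dx − 2·v(1/3).


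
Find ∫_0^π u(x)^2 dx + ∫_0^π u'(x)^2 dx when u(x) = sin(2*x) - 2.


||u||_{H^1(0,π)}^2 = 13*π/2

u'(x) = 2*cos(2*x).
Expand u² and (u')² and integrate term by term on (0, π), using: for integers n ≥ 1, ∫_0^π sin²(nx) dx = ∫_0^π cos²(nx) dx = π/2; for n ≠ n', ∫_0^π sin(nx)sin(n'x) dx = ∫_0^π cos(nx)cos(n'x) dx = 0; and by product-to-sum, ∫_0^π sin(nx)cos(n'x) dx = ½∫_0^π [sin((n+n')x) + sin((n−n')x)] dx, which is 0 when n+n' is even and 2n/(n²−n'²) when n+n' is odd (it need not vanish on (0, π)). For the constant mode: ∫_0^π 1 dx = π, ∫_0^π cos(nx) dx = 0, ∫_0^π sin(nx) dx = (1−(−1)^n)/n.
  u² squared terms: (-2)²·∫1 dx = 4·π = 4*π;  (1)²·∫sin(2x)² dx = 1·π/2 = π/2.
  u² cross terms: 2·(-2)·(1)·∫1·sin(2x) dx = -4·(0) = 0.
  So ∫_0^π u² dx = 4*π + π/2 + 0 = 9*π/2.
  (u')² squared terms: (2)²·∫cos(2x)² dx = 4·π/2 = 2*π.
  So ∫_0^π (u')² dx = 2*π.
||u||_{H^1}^2 = (9*π/2) + (2*π) = 13*π/2.
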